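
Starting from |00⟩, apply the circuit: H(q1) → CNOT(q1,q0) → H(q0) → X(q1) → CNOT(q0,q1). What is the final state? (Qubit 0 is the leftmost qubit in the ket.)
1/2|00⟩ + 1/2|01⟩ + 1/2|10⟩ - 1/2|11⟩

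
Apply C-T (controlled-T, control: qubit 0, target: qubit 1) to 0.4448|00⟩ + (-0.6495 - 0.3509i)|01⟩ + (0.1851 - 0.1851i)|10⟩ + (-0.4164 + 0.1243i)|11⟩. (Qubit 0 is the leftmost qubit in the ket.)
0.4448|00⟩ + (-0.6495 - 0.3509i)|01⟩ + (0.1851 - 0.1851i)|10⟩ + (-0.3823 - 0.2065i)|11⟩

C-T leaves the control-|0⟩ kets |00⟩, |01⟩ unchanged and applies T to qubit 1 on the control-|1⟩ pair (|10⟩, |11⟩).
T = [[1, 0], [0, (1/√2 + (1/√2)i)]].
With a = amp(|10⟩) = (0.1851 - 0.1851i) and b = amp(|11⟩) = (-0.4164 + 0.1243i):
new amp(|10⟩) = (1)·a = (0.1851 - 0.1851i)
new amp(|11⟩) = (1/√2 + (1/√2)i)·b = (-0.3823 - 0.2065i)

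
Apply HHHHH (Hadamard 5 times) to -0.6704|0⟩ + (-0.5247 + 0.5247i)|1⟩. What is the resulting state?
(-0.8451 + 0.371i)|0⟩ + (-0.103 - 0.371i)|1⟩

H² = I, so H^5 = H: a single Hadamard. With (a, b) = (-0.6704, (-0.5247 + 0.5247i)), H gives ((a + b)/√2, (a − b)/√2) = ((-0.8451 + 0.371i), (-0.103 - 0.371i)).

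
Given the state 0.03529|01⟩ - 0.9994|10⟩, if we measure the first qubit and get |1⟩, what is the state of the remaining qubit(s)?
-|0⟩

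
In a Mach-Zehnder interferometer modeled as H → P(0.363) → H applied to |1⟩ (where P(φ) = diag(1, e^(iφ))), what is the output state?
(0.03258 - 0.1775i)|0⟩ + (0.9674 + 0.1775i)|1⟩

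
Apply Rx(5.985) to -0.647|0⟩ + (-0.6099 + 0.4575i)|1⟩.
(0.7078 + 0.0906i)|0⟩ + (0.6031 - 0.3563i)|1⟩

Rx(5.985) = [[cos(θ/2), −i·sin(θ/2)], [−i·sin(θ/2), cos(θ/2)]]; θ = 5.985, cos(θ/2) ≈ -0.988906, sin(θ/2) ≈ 0.148541.
With a = amp(|0⟩) = -0.647 and b = amp(|1⟩) = (-0.6099 + 0.4575i):
new amp(|0⟩) = (-0.988906)·a + (-0.148541i)·b = (0.7078 + 0.0906i)
new amp(|1⟩) = (-0.148541i)·a + (-0.988906)·b = (0.6031 - 0.3563i)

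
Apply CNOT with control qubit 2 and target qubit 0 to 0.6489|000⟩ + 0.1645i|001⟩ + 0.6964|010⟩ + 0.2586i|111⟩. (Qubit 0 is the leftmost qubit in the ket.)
0.6489|000⟩ + 0.6964|010⟩ + 0.2586i|011⟩ + 0.1645i|101⟩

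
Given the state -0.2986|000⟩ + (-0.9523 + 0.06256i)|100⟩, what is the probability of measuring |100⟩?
0.9108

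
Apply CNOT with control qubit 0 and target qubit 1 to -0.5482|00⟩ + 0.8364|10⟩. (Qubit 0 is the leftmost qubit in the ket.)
-0.5482|00⟩ + 0.8364|11⟩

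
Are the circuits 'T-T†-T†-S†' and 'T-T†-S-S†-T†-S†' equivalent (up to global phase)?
Yes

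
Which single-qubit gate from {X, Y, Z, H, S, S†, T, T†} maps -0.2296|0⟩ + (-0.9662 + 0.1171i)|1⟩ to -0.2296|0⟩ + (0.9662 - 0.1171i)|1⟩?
Z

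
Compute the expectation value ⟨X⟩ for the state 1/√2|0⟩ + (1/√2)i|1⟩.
0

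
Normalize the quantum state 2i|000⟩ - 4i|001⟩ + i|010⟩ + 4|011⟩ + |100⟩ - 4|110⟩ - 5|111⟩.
0.225i|000⟩ - 0.45i|001⟩ + 0.1125i|010⟩ + 0.45|011⟩ + 0.1125|100⟩ - 0.45|110⟩ - 0.5625|111⟩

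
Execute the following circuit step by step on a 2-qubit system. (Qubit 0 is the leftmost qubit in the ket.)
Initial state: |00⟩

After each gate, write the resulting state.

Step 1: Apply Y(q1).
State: i|01⟩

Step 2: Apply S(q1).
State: -|01⟩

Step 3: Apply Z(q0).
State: -|01⟩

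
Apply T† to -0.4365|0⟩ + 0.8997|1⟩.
-0.4365|0⟩ + (0.6362 - 0.6362i)|1⟩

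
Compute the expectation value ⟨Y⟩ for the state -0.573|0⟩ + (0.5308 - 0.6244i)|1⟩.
0.7156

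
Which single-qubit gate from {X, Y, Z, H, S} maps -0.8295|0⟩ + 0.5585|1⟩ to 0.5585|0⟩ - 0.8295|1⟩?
X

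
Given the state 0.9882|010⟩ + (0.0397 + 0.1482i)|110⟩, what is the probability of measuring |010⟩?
0.9765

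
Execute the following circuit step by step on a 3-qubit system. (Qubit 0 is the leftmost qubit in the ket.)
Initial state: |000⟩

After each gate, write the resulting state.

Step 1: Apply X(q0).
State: |100⟩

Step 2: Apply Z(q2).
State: |100⟩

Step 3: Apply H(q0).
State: 1/√2|000⟩ - 1/√2|100⟩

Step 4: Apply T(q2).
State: 1/√2|000⟩ - 1/√2|100⟩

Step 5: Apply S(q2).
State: 1/√2|000⟩ - 1/√2|100⟩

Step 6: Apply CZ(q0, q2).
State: 1/√2|000⟩ - 1/√2|100⟩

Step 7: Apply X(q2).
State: 1/√2|001⟩ - 1/√2|101⟩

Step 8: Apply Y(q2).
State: -(1/√2)i|000⟩ + (1/√2)i|100⟩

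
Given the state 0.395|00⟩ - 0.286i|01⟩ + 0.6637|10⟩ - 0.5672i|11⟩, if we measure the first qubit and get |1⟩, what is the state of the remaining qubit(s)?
0.7602|0⟩ - 0.6497i|1⟩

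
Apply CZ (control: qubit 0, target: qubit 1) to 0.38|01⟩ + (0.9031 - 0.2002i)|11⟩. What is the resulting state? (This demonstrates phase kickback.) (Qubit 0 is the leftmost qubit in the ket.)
0.38|01⟩ + (-0.9031 + 0.2002i)|11⟩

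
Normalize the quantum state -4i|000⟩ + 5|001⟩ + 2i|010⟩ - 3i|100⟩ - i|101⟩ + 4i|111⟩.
-0.4747i|000⟩ + 0.5934|001⟩ + 0.2374i|010⟩ - 0.356i|100⟩ - 0.1187i|101⟩ + 0.4747i|111⟩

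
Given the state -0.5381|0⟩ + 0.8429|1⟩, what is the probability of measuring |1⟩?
0.7105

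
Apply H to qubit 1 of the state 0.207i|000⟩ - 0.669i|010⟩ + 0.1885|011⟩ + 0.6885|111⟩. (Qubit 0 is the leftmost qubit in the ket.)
-0.3267i|000⟩ + 0.1333|001⟩ + 0.6194i|010⟩ - 0.1333|011⟩ + 0.4868|101⟩ - 0.4868|111⟩

H on qubit 1 mixes each pair of kets that differ only in qubit 1: amplitudes (a, b) of (|…0…⟩, |…1…⟩) become ((a + b)/√2, (a − b)/√2). Kets absent from the input have amplitude 0.
(|000⟩, |010⟩): (a, b) = (0.207i, -0.669i) → (-0.3267i, 0.6194i)
(|001⟩, |011⟩): (a, b) = (0, 0.1885) → (0.1333, -0.1333)
(|101⟩, |111⟩): (a, b) = (0, 0.6885) → (0.4868, -0.4868)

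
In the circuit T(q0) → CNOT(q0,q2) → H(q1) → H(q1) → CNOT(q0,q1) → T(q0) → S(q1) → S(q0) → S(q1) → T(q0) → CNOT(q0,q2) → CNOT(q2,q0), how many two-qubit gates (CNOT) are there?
4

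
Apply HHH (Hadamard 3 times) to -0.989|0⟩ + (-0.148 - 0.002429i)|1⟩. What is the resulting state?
(-0.804 - 0.001718i)|0⟩ + (-0.5947 + 0.001718i)|1⟩

H² = I, so H^3 = H: a single Hadamard. With (a, b) = (-0.989, (-0.148 - 0.002429i)), H gives ((a + b)/√2, (a − b)/√2) = ((-0.804 - 0.001718i), (-0.5947 + 0.001718i)).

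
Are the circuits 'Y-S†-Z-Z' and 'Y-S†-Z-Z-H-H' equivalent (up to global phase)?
Yes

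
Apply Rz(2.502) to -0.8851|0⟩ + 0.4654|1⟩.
(-0.2783 + 0.8402i)|0⟩ + (0.1463 + 0.4418i)|1⟩

Rz(2.502) = [[e^(−iθ/2), 0], [0, e^(iθ/2)]] with e^(±iθ/2) = cos(θ/2) ± i·sin(θ/2); θ = 2.502, cos(θ/2) ≈ 0.314373, sin(θ/2) ≈ 0.949299.
With a = amp(|0⟩) = -0.8851 and b = amp(|1⟩) = 0.4654:
new amp(|0⟩) = (0.314373 - 0.949299i)·a = (-0.2783 + 0.8402i)
new amp(|1⟩) = (0.314373 + 0.949299i)·b = (0.1463 + 0.4418i)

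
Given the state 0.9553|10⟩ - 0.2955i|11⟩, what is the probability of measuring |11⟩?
0.08732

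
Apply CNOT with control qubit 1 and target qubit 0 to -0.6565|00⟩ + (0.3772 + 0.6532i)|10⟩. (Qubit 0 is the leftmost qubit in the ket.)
-0.6565|00⟩ + (0.3772 + 0.6532i)|10⟩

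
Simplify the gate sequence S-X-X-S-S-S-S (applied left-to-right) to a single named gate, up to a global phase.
S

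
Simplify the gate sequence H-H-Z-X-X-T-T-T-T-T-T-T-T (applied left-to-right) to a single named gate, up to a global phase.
Z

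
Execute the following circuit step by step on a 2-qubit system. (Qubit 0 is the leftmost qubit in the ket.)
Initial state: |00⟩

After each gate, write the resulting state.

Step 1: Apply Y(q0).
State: i|10⟩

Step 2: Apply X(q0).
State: i|00⟩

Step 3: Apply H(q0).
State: (1/√2)i|00⟩ + (1/√2)i|10⟩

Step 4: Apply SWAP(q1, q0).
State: (1/√2)i|00⟩ + (1/√2)i|01⟩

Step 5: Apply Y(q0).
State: -1/√2|10⟩ - 1/√2|11⟩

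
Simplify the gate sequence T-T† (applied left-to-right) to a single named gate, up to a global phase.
I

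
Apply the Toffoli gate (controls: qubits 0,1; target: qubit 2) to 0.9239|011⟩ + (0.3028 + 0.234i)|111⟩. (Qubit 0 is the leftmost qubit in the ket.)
0.9239|011⟩ + (0.3028 + 0.234i)|110⟩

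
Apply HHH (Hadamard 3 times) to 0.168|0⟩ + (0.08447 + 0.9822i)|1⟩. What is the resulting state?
(0.1785 + 0.6945i)|0⟩ + (0.05906 - 0.6945i)|1⟩

H² = I, so H^3 = H: a single Hadamard. With (a, b) = (0.168, (0.08447 + 0.9822i)), H gives ((a + b)/√2, (a − b)/√2) = ((0.1785 + 0.6945i), (0.05906 - 0.6945i)).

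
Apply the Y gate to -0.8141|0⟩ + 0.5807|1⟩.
-0.5807i|0⟩ - 0.8141i|1⟩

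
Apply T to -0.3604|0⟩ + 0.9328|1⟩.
-0.3604|0⟩ + (0.6596 + 0.6596i)|1⟩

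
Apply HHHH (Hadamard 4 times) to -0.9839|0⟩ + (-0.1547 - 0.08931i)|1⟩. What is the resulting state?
-0.9839|0⟩ + (-0.1547 - 0.08931i)|1⟩

H² = I, so an even number of Hadamards cancels: H^4 = I and the state is unchanged.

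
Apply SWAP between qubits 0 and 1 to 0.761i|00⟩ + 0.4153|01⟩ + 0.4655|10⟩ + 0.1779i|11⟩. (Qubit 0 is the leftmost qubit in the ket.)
0.761i|00⟩ + 0.4655|01⟩ + 0.4153|10⟩ + 0.1779i|11⟩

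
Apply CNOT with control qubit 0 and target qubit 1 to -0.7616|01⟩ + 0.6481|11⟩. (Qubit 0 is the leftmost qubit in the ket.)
-0.7616|01⟩ + 0.6481|10⟩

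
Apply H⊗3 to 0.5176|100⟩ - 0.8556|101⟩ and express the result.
-0.1195|000⟩ + 0.4855|001⟩ - 0.1195|010⟩ + 0.4855|011⟩ + 0.1195|100⟩ - 0.4855|101⟩ + 0.1195|110⟩ - 0.4855|111⟩

H⊗3 gives amp(|y⟩) = (1/2√2) Σ_x (−1)^(x·y) amp(|x⟩), where x·y is the number of positions in which both x and y have a 1.
|000⟩: (0.5176 - 0.8556)/(2√2) = -0.1195
|001⟩: (0.5176 + 0.8556)/(2√2) = 0.4855
|010⟩: (0.5176 - 0.8556)/(2√2) = -0.1195
|011⟩: (0.5176 + 0.8556)/(2√2) = 0.4855
|100⟩: (-0.5176 + 0.8556)/(2√2) = 0.1195
|101⟩: (-0.5176 - 0.8556)/(2√2) = -0.4855
|110⟩: (-0.5176 + 0.8556)/(2√2) = 0.1195
|111⟩: (-0.5176 - 0.8556)/(2√2) = -0.4855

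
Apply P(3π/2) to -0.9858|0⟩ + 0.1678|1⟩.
-0.9858|0⟩ - 0.1678i|1⟩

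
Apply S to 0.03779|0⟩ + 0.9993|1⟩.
0.03779|0⟩ + 0.9993i|1⟩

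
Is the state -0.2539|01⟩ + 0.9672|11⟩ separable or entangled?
Separable

Writing the state as a|00⟩ + b|01⟩ + c|10⟩ + d|11⟩, it is a product state iff ad − bc = 0.
Here (a, b, c, d) = (0, -0.2539, 0, 0.9672): ad − bc = (0)(0.9672) − (-0.2539)(0) = 0, so the state is separable.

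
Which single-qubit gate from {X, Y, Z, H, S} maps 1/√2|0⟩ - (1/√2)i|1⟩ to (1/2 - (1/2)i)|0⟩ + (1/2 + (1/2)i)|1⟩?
H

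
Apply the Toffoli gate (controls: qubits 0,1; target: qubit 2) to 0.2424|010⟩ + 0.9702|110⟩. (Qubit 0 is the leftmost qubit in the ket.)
0.2424|010⟩ + 0.9702|111⟩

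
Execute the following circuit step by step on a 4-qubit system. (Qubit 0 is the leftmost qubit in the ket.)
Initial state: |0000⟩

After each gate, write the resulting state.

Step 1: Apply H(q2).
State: 1/√2|0000⟩ + 1/√2|0010⟩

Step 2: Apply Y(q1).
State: (1/√2)i|0100⟩ + (1/√2)i|0110⟩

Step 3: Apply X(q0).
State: (1/√2)i|1100⟩ + (1/√2)i|1110⟩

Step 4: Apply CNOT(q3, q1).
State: (1/√2)i|1100⟩ + (1/√2)i|1110⟩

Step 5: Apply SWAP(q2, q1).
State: (1/√2)i|1010⟩ + (1/√2)i|1110⟩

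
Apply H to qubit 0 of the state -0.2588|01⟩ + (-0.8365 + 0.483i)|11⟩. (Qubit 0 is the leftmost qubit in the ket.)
(-0.7745 + 0.3415i)|01⟩ + (0.4085 - 0.3415i)|11⟩

H on qubit 0 mixes each pair of kets that differ only in qubit 0: amplitudes (a, b) of (|…0…⟩, |…1…⟩) become ((a + b)/√2, (a − b)/√2). Kets absent from the input have amplitude 0.
(|01⟩, |11⟩): (a, b) = (-0.2588, (-0.8365 + 0.483i)) → ((-0.7745 + 0.3415i), (0.4085 - 0.3415i))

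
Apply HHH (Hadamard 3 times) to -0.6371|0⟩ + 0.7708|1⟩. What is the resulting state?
0.09454|0⟩ - 0.9955|1⟩

H² = I, so H^3 = H: a single Hadamard. With (a, b) = (-0.6371, 0.7708), H gives ((a + b)/√2, (a − b)/√2) = (0.09454, -0.9955).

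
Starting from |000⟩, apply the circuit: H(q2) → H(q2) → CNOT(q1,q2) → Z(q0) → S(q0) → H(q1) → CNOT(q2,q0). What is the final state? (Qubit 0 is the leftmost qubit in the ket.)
1/√2|000⟩ + 1/√2|010⟩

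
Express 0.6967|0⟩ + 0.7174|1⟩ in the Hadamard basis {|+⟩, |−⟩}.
0.9999|+⟩ - 0.01464|−⟩

With |ψ⟩ = α|0⟩ + β|1⟩, the Hadamard-basis coefficients are ⟨+|ψ⟩ = (α + β)/√2 and ⟨−|ψ⟩ = (α − β)/√2.
Here α = 0.6967, β = 0.7174: (α + β)/√2 = 0.9999, (α − β)/√2 = -0.01464.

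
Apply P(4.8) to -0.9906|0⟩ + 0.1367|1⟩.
-0.9906|0⟩ + (0.01196 - 0.1362i)|1⟩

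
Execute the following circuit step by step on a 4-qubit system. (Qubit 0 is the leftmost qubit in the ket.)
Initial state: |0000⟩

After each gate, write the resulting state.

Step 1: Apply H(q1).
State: 1/√2|0000⟩ + 1/√2|0100⟩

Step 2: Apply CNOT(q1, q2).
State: 1/√2|0000⟩ + 1/√2|0110⟩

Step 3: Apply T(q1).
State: 1/√2|0000⟩ + (1/2 + (1/2)i)|0110⟩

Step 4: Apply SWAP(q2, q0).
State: 1/√2|0000⟩ + (1/2 + (1/2)i)|1100⟩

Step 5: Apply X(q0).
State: (1/2 + (1/2)i)|0100⟩ + 1/√2|1000⟩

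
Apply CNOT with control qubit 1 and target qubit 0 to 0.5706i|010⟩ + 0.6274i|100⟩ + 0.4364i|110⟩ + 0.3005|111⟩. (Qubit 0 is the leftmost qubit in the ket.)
0.4364i|010⟩ + 0.3005|011⟩ + 0.6274i|100⟩ + 0.5706i|110⟩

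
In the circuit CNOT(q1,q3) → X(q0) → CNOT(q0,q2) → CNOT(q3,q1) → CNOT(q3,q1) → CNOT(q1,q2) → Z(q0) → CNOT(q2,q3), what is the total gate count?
8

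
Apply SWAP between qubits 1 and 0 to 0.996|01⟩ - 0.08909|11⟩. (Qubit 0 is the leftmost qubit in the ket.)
0.996|10⟩ - 0.08909|11⟩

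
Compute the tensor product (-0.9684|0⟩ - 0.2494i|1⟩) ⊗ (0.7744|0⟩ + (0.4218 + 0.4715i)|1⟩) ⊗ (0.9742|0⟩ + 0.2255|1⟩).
-0.7306|000⟩ - 0.1691|001⟩ + (-0.3979 - 0.4448i)|010⟩ + (-0.09211 - 0.103i)|011⟩ - 0.1882i|100⟩ - 0.04355i|101⟩ + (0.1146 - 0.1025i)|110⟩ + (0.02652 - 0.02372i)|111⟩

amp(|b₁b₂…⟩) = product of the factor amplitudes for bits b₁, b₂, …; only kets whose every factor amplitude is nonzero survive.
|000⟩: (-0.9684)(0.7744)(0.9742) = -0.7306
|001⟩: (-0.9684)(0.7744)(0.2255) = -0.1691
|010⟩: (-0.9684)(0.4218 + 0.4715i)(0.9742) = (-0.3979 - 0.4448i)
|011⟩: (-0.9684)(0.4218 + 0.4715i)(0.2255) = (-0.09211 - 0.103i)
|100⟩: (-0.2494i)(0.7744)(0.9742) = -0.1882i
|101⟩: (-0.2494i)(0.7744)(0.2255) = -0.04355i
|110⟩: (-0.2494i)(0.4218 + 0.4715i)(0.9742) = (0.1146 - 0.1025i)
|111⟩: (-0.2494i)(0.4218 + 0.4715i)(0.2255) = (0.02652 - 0.02372i)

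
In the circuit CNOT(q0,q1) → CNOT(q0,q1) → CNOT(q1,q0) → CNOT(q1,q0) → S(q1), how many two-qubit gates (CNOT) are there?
4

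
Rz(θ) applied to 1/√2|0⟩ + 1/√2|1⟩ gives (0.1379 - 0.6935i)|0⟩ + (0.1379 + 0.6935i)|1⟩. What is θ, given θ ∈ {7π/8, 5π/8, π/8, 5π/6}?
7π/8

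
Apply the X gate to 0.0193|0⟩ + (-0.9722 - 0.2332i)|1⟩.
(-0.9722 - 0.2332i)|0⟩ + 0.0193|1⟩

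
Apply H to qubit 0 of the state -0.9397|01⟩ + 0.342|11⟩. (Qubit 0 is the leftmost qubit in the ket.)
-0.4226|01⟩ - 0.9063|11⟩

H on qubit 0 mixes each pair of kets that differ only in qubit 0: amplitudes (a, b) of (|…0…⟩, |…1…⟩) become ((a + b)/√2, (a − b)/√2). Kets absent from the input have amplitude 0.
(|01⟩, |11⟩): (a, b) = (-0.9397, 0.342) → (-0.4226, -0.9063)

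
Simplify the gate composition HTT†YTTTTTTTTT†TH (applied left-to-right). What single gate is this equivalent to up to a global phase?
Y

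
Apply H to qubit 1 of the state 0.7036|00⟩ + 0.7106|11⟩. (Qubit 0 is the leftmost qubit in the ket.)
0.4975|00⟩ + 0.4975|01⟩ + 0.5025|10⟩ - 0.5025|11⟩

H on qubit 1 mixes each pair of kets that differ only in qubit 1: amplitudes (a, b) of (|…0…⟩, |…1…⟩) become ((a + b)/√2, (a − b)/√2). Kets absent from the input have amplitude 0.
(|00⟩, |01⟩): (a, b) = (0.7036, 0) → (0.4975, 0.4975)
(|10⟩, |11⟩): (a, b) = (0, 0.7106) → (0.5025, -0.5025)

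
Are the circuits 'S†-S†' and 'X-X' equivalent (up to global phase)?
No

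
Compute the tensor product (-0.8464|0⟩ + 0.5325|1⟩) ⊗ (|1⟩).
-0.8464|01⟩ + 0.5325|11⟩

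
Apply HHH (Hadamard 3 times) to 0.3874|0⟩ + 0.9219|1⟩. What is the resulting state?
0.9258|0⟩ - 0.3779|1⟩

H² = I, so H^3 = H: a single Hadamard. With (a, b) = (0.3874, 0.9219), H gives ((a + b)/√2, (a − b)/√2) = (0.9258, -0.3779).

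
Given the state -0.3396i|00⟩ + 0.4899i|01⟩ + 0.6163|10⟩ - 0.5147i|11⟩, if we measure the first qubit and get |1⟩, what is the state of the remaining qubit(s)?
0.7675|0⟩ - 0.641i|1⟩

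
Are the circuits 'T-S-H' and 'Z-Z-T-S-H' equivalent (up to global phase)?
Yes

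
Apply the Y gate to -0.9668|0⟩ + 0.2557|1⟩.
-0.2557i|0⟩ - 0.9668i|1⟩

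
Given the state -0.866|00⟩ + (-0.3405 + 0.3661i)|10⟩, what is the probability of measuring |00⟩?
0.75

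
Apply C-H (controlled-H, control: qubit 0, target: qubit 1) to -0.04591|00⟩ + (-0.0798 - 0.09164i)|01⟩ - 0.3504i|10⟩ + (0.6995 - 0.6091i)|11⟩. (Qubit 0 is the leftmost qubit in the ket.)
-0.04591|00⟩ + (-0.0798 - 0.09164i)|01⟩ + (0.4946 - 0.6785i)|10⟩ + (-0.4946 + 0.1829i)|11⟩

C-H leaves the control-|0⟩ kets |00⟩, |01⟩ unchanged and applies H to qubit 1 on the control-|1⟩ pair (|10⟩, |11⟩).
H = [[1/√2, 1/√2], [1/√2, -1/√2]].
With a = amp(|10⟩) = -0.3504i and b = amp(|11⟩) = (0.6995 - 0.6091i):
new amp(|10⟩) = (1/√2)·a + (1/√2)·b = (0.4946 - 0.6785i)
new amp(|11⟩) = (1/√2)·a + (-1/√2)·b = (-0.4946 + 0.1829i)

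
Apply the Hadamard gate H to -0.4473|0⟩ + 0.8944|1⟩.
0.3161|0⟩ - 0.9487|1⟩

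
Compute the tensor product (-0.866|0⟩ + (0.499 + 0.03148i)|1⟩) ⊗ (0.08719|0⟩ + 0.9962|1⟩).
-0.07551|00⟩ - 0.8627|01⟩ + (0.04351 + 0.002745i)|10⟩ + (0.4971 + 0.03136i)|11⟩

amp(|b₁b₂…⟩) = product of the factor amplitudes for bits b₁, b₂, …; only kets whose every factor amplitude is nonzero survive.
|00⟩: (-0.866)(0.08719) = -0.07551
|01⟩: (-0.866)(0.9962) = -0.8627
|10⟩: (0.499 + 0.03148i)(0.08719) = (0.04351 + 0.002745i)
|11⟩: (0.499 + 0.03148i)(0.9962) = (0.4971 + 0.03136i)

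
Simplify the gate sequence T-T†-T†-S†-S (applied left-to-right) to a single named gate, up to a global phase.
T†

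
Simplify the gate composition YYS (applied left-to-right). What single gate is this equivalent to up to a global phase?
S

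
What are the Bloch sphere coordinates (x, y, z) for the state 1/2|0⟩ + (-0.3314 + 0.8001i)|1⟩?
(-0.3314, 0.8001, -0.5)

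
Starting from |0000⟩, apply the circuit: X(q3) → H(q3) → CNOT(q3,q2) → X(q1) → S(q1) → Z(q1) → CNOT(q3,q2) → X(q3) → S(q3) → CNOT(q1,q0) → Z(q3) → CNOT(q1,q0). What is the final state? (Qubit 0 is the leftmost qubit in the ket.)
(1/√2)i|0100⟩ - 1/√2|0101⟩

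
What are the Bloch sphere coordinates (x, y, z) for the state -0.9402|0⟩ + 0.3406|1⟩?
(-0.6405, 0, 0.768)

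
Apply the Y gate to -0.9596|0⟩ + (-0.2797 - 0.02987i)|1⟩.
(-0.02987 + 0.2797i)|0⟩ - 0.9596i|1⟩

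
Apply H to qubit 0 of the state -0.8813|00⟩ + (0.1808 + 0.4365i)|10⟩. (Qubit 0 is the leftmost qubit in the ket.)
(-0.4953 + 0.3087i)|00⟩ + (-0.751 - 0.3087i)|10⟩

H on qubit 0 mixes each pair of kets that differ only in qubit 0: amplitudes (a, b) of (|…0…⟩, |…1…⟩) become ((a + b)/√2, (a − b)/√2). Kets absent from the input have amplitude 0.
(|00⟩, |10⟩): (a, b) = (-0.8813, (0.1808 + 0.4365i)) → ((-0.4953 + 0.3087i), (-0.751 - 0.3087i))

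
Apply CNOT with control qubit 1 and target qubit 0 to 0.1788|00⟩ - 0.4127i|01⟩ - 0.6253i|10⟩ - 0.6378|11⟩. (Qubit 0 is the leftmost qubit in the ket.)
0.1788|00⟩ - 0.6378|01⟩ - 0.6253i|10⟩ - 0.4127i|11⟩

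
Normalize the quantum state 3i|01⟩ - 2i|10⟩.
0.8321i|01⟩ - 0.5547i|10⟩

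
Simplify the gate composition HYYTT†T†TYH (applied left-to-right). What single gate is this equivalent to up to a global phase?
Y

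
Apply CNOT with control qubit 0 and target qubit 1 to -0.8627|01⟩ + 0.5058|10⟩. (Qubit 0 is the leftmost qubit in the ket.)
-0.8627|01⟩ + 0.5058|11⟩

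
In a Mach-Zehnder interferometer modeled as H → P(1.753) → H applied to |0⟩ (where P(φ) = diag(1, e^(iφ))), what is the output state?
(0.4094 + 0.4917i)|0⟩ + (0.5906 - 0.4917i)|1⟩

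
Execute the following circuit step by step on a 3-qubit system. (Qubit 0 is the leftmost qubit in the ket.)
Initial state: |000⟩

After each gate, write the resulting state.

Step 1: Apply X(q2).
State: |001⟩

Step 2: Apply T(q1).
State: |001⟩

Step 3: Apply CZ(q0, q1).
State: |001⟩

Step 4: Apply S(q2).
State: i|001⟩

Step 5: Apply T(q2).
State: (-1/√2 + (1/√2)i)|001⟩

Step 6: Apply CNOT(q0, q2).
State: (-1/√2 + (1/√2)i)|001⟩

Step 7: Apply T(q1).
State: (-1/√2 + (1/√2)i)|001⟩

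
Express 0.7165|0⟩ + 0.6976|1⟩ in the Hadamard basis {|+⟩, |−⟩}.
0.9999|+⟩ + 0.01336|−⟩

With |ψ⟩ = α|0⟩ + β|1⟩, the Hadamard-basis coefficients are ⟨+|ψ⟩ = (α + β)/√2 and ⟨−|ψ⟩ = (α − β)/√2.
Here α = 0.7165, β = 0.6976: (α + β)/√2 = 0.9999, (α − β)/√2 = 0.01336.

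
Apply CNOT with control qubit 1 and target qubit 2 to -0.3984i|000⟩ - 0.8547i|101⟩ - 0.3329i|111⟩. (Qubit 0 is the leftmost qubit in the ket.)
-0.3984i|000⟩ - 0.8547i|101⟩ - 0.3329i|110⟩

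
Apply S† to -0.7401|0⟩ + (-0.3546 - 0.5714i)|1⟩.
-0.7401|0⟩ + (-0.5714 + 0.3546i)|1⟩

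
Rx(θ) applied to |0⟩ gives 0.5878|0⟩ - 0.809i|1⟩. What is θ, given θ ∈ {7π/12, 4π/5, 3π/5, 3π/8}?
3π/5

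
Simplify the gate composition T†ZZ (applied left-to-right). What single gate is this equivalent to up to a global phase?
T†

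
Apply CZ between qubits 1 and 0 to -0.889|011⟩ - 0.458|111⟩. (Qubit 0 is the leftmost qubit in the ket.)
-0.889|011⟩ + 0.458|111⟩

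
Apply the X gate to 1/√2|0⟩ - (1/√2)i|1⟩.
-(1/√2)i|0⟩ + 1/√2|1⟩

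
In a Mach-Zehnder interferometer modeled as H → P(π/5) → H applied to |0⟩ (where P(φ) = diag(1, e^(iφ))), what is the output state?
(0.9045 + 0.2939i)|0⟩ + (0.09549 - 0.2939i)|1⟩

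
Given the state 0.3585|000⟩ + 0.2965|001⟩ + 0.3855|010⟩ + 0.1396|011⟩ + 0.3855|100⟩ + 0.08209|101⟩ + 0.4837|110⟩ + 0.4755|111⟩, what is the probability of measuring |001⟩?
0.08791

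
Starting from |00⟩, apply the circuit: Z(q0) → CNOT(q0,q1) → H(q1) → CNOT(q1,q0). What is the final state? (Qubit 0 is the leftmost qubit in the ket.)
1/√2|00⟩ + 1/√2|11⟩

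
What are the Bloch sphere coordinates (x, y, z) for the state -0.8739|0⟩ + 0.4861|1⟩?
(-0.8496, 0, 0.5274)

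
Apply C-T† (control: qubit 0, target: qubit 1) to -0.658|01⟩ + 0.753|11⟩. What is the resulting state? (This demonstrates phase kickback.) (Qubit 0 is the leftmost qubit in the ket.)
-0.658|01⟩ + (0.5325 - 0.5325i)|11⟩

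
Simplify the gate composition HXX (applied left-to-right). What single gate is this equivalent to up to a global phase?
H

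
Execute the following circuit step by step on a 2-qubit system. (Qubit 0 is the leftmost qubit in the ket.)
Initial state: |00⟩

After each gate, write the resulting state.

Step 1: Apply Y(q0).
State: i|10⟩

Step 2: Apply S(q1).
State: i|10⟩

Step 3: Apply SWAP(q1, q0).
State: i|01⟩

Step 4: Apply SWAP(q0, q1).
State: i|10⟩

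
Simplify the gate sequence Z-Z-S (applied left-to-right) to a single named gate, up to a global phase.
S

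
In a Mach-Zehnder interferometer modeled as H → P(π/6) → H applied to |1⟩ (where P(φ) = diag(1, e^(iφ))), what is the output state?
(0.06699 - 0.25i)|0⟩ + (0.933 + 0.25i)|1⟩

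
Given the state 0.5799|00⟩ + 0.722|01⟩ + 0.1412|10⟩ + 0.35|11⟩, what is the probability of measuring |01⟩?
0.5213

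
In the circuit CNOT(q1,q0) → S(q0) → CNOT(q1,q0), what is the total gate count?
3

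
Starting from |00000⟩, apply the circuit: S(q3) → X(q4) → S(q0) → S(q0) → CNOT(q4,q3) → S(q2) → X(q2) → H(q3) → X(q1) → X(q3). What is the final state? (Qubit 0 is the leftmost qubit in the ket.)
-1/√2|01101⟩ + 1/√2|01111⟩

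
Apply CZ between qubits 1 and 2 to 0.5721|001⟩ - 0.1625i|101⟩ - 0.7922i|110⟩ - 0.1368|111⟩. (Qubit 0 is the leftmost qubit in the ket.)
0.5721|001⟩ - 0.1625i|101⟩ - 0.7922i|110⟩ + 0.1368|111⟩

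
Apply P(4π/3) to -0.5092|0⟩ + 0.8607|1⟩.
-0.5092|0⟩ + (-0.4304 - 0.7454i)|1⟩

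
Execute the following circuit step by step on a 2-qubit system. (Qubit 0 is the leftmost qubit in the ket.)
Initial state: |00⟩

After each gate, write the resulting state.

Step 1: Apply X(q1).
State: |01⟩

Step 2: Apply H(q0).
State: 1/√2|01⟩ + 1/√2|11⟩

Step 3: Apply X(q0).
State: 1/√2|01⟩ + 1/√2|11⟩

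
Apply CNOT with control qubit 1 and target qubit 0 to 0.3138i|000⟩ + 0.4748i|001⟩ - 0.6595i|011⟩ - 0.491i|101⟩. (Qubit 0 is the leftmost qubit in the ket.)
0.3138i|000⟩ + 0.4748i|001⟩ - 0.491i|101⟩ - 0.6595i|111⟩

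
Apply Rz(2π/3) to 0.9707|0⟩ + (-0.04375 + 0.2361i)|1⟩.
(0.4854 - 0.8407i)|0⟩ + (-0.2263 + 0.08016i)|1⟩

Rz(2π/3) = [[e^(−iθ/2), 0], [0, e^(iθ/2)]] with e^(±iθ/2) = cos(θ/2) ± i·sin(θ/2); θ = 2π/3, cos(θ/2) ≈ 0.5, sin(θ/2) ≈ 0.866025.
With a = amp(|0⟩) = 0.9707 and b = amp(|1⟩) = (-0.04375 + 0.2361i):
new amp(|0⟩) = (0.5 - 0.866025i)·a = (0.4854 - 0.8407i)
new amp(|1⟩) = (0.5 + 0.866025i)·b = (-0.2263 + 0.08016i)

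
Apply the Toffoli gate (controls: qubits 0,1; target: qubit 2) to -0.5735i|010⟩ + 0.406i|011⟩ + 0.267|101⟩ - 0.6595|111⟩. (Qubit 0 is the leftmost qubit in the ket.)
-0.5735i|010⟩ + 0.406i|011⟩ + 0.267|101⟩ - 0.6595|110⟩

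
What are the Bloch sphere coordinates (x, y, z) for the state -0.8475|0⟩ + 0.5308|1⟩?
(-0.8997, 0, 0.4365)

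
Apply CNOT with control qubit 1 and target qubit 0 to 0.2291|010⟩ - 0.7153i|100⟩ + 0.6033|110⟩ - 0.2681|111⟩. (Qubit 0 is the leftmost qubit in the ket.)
0.6033|010⟩ - 0.2681|011⟩ - 0.7153i|100⟩ + 0.2291|110⟩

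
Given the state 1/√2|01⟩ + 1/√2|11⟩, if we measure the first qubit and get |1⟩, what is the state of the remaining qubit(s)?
|1⟩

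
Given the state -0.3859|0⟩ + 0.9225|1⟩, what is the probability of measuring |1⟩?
0.851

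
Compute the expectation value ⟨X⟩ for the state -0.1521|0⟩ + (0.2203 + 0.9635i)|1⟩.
-0.06702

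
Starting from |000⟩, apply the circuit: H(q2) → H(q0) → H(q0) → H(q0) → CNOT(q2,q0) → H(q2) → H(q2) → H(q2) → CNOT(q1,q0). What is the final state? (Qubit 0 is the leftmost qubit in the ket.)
1/√2|000⟩ + 1/√2|100⟩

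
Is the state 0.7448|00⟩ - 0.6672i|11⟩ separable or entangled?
Entangled

Writing the state as a|00⟩ + b|01⟩ + c|10⟩ + d|11⟩, it is a product state iff ad − bc = 0.
Here (a, b, c, d) = (0.7448, 0, 0, -0.6672i): ad − bc = (0.7448)(-0.6672i) − (0)(0) = -0.4969i ≠ 0, so the state is entangled.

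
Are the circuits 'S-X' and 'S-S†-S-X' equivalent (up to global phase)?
Yes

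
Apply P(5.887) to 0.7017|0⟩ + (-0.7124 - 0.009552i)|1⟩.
0.7017|0⟩ + (-0.6609 + 0.2661i)|1⟩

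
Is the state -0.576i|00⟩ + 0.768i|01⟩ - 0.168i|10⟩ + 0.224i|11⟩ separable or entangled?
Separable

Writing the state as a|00⟩ + b|01⟩ + c|10⟩ + d|11⟩, it is a product state iff ad − bc = 0.
Here (a, b, c, d) = (-0.576i, 0.768i, -0.168i, 0.224i): ad − bc = (-0.576i)(0.224i) − (0.768i)(-0.168i) = 0, so the state is separable.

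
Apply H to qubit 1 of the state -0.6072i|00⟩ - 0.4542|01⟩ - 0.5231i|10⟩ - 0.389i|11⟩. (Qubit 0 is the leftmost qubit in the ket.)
(-0.3212 - 0.4294i)|00⟩ + (0.3212 - 0.4294i)|01⟩ - 0.645i|10⟩ - 0.09482i|11⟩

H on qubit 1 mixes each pair of kets that differ only in qubit 1: amplitudes (a, b) of (|…0…⟩, |…1…⟩) become ((a + b)/√2, (a − b)/√2). Kets absent from the input have amplitude 0.
(|00⟩, |01⟩): (a, b) = (-0.6072i, -0.4542) → ((-0.3212 - 0.4294i), (0.3212 - 0.4294i))
(|10⟩, |11⟩): (a, b) = (-0.5231i, -0.389i) → (-0.645i, -0.09482i)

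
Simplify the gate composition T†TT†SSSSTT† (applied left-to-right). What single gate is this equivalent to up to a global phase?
T†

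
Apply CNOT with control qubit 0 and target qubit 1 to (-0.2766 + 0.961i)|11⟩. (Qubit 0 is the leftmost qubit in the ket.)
(-0.2766 + 0.961i)|10⟩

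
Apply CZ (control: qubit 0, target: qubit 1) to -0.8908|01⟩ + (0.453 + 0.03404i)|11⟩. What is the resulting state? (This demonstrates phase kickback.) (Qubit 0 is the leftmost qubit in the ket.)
-0.8908|01⟩ + (-0.453 - 0.03404i)|11⟩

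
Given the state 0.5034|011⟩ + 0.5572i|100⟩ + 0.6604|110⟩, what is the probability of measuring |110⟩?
0.4361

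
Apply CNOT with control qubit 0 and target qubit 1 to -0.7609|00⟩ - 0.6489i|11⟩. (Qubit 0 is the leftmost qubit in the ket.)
-0.7609|00⟩ - 0.6489i|10⟩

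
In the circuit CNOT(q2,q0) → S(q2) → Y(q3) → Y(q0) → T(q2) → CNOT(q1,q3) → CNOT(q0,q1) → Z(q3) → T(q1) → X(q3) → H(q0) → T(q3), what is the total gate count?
12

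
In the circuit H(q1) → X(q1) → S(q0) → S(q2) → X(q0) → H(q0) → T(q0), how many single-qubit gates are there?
7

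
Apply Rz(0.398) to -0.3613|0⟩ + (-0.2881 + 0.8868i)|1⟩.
(-0.3542 + 0.07143i)|0⟩ + (-0.4577 + 0.8123i)|1⟩

Rz(0.398) = [[e^(−iθ/2), 0], [0, e^(iθ/2)]] with e^(±iθ/2) = cos(θ/2) ± i·sin(θ/2); θ = 0.398, cos(θ/2) ≈ 0.980265, sin(θ/2) ≈ 0.197689.
With a = amp(|0⟩) = -0.3613 and b = amp(|1⟩) = (-0.2881 + 0.8868i):
new amp(|0⟩) = (0.980265 - 0.197689i)·a = (-0.3542 + 0.07143i)
new amp(|1⟩) = (0.980265 + 0.197689i)·b = (-0.4577 + 0.8123i)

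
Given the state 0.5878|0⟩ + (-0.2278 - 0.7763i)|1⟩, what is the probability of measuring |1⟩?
0.6545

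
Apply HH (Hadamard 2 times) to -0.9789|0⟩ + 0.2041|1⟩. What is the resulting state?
-0.9789|0⟩ + 0.2041|1⟩

H² = I, so an even number of Hadamards cancels: H^2 = I and the state is unchanged.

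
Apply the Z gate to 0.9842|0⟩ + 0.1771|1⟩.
0.9842|0⟩ - 0.1771|1⟩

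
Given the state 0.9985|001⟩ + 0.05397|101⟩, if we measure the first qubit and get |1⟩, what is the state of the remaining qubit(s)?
|01⟩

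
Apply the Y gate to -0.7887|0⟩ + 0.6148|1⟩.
-0.6148i|0⟩ - 0.7887i|1⟩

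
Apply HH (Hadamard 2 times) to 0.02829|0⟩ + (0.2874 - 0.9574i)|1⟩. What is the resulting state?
0.02829|0⟩ + (0.2874 - 0.9574i)|1⟩

H² = I, so an even number of Hadamards cancels: H^2 = I and the state is unchanged.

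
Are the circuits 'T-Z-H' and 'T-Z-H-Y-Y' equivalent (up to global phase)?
Yes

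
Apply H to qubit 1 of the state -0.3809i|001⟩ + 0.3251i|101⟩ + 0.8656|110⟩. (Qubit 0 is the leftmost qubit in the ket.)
-0.2693i|001⟩ - 0.2693i|011⟩ + 0.6121|100⟩ + 0.2299i|101⟩ - 0.6121|110⟩ + 0.2299i|111⟩

H on qubit 1 mixes each pair of kets that differ only in qubit 1: amplitudes (a, b) of (|…0…⟩, |…1…⟩) become ((a + b)/√2, (a − b)/√2). Kets absent from the input have amplitude 0.
(|001⟩, |011⟩): (a, b) = (-0.3809i, 0) → (-0.2693i, -0.2693i)
(|100⟩, |110⟩): (a, b) = (0, 0.8656) → (0.6121, -0.6121)
(|101⟩, |111⟩): (a, b) = (0.3251i, 0) → (0.2299i, 0.2299i)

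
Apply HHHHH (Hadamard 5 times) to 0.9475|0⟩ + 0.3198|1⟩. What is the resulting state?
0.8961|0⟩ + 0.4439|1⟩

H² = I, so H^5 = H: a single Hadamard. With (a, b) = (0.9475, 0.3198), H gives ((a + b)/√2, (a − b)/√2) = (0.8961, 0.4439).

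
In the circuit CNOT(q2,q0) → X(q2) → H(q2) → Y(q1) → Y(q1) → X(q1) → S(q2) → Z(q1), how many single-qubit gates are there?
7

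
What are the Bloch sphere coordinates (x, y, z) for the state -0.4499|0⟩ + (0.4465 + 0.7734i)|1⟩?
(-0.4018, -0.6959, -0.5951)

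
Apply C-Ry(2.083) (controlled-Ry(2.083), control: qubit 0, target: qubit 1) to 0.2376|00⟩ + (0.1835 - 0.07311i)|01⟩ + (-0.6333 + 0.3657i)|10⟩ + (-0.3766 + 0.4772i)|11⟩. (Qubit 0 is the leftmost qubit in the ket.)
0.2376|00⟩ + (0.1835 - 0.07311i)|01⟩ + (0.005297 - 0.2272i)|10⟩ + (-0.7368 + 0.5566i)|11⟩

C-Ry(2.083) leaves the control-|0⟩ kets |00⟩, |01⟩ unchanged and applies Ry(2.083) to qubit 1 on the control-|1⟩ pair (|10⟩, |11⟩).
Ry(2.083) = [[cos(θ/2), −sin(θ/2)], [sin(θ/2), cos(θ/2)]]; θ = 2.083, cos(θ/2) ≈ 0.504926, sin(θ/2) ≈ 0.863163.
With a = amp(|10⟩) = (-0.6333 + 0.3657i) and b = amp(|11⟩) = (-0.3766 + 0.4772i):
new amp(|10⟩) = (0.504926)·a + (-0.863163)·b = (0.005297 - 0.2272i)
new amp(|11⟩) = (0.863163)·a + (0.504926)·b = (-0.7368 + 0.5566i)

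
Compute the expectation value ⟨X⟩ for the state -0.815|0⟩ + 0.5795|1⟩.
-0.9446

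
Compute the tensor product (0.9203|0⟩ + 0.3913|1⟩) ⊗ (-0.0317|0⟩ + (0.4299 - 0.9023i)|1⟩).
-0.02917|00⟩ + (0.3956 - 0.8304i)|01⟩ - 0.0124|10⟩ + (0.1682 - 0.3531i)|11⟩

amp(|b₁b₂…⟩) = product of the factor amplitudes for bits b₁, b₂, …; only kets whose every factor amplitude is nonzero survive.
|00⟩: (0.9203)(-0.0317) = -0.02917
|01⟩: (0.9203)(0.4299 - 0.9023i) = (0.3956 - 0.8304i)
|10⟩: (0.3913)(-0.0317) = -0.0124
|11⟩: (0.3913)(0.4299 - 0.9023i) = (0.1682 - 0.3531i)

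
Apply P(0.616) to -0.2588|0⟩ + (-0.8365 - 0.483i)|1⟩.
-0.2588|0⟩ + (-0.4037 - 0.8775i)|1⟩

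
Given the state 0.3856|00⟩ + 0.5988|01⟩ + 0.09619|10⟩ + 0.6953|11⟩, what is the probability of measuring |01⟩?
0.3586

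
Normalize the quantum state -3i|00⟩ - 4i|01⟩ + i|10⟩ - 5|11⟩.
-0.4201i|00⟩ - 0.5601i|01⟩ + 0.14i|10⟩ - 0.7001|11⟩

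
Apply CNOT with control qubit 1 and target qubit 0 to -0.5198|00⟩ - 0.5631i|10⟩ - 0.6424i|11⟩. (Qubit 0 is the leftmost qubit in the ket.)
-0.5198|00⟩ - 0.6424i|01⟩ - 0.5631i|10⟩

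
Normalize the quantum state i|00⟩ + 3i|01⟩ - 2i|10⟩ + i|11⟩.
0.2582i|00⟩ + 0.7746i|01⟩ - 0.5164i|10⟩ + 0.2582i|11⟩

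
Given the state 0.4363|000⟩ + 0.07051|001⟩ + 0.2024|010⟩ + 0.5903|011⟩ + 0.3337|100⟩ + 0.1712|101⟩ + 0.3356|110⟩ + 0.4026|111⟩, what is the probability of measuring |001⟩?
0.004972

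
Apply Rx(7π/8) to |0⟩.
0.1951|0⟩ - 0.9808i|1⟩

Rx(7π/8) = [[cos(θ/2), −i·sin(θ/2)], [−i·sin(θ/2), cos(θ/2)]]; θ = 7π/8, cos(θ/2) ≈ 0.19509, sin(θ/2) ≈ 0.980785.
With a = amp(|0⟩) = 1 and b = amp(|1⟩) = 0:
new amp(|0⟩) = (0.19509)·a + (-0.980785i)·b = 0.1951
new amp(|1⟩) = (-0.980785i)·a + (0.19509)·b = -0.9808i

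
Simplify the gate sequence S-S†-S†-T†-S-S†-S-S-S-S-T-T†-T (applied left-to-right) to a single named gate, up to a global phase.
S†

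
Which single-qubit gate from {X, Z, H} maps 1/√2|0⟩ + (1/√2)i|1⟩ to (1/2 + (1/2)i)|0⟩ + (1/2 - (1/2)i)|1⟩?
H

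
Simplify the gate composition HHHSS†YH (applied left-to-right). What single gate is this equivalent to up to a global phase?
Y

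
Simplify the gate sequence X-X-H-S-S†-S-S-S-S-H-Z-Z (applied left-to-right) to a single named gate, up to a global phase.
I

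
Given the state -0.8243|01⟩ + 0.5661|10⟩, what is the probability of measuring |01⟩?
0.6795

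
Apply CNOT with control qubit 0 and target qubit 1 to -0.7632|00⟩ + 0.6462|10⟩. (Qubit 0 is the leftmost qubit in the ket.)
-0.7632|00⟩ + 0.6462|11⟩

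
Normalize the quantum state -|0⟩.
-|0⟩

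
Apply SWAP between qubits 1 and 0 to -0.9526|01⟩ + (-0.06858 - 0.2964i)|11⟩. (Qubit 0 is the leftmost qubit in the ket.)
-0.9526|10⟩ + (-0.06858 - 0.2964i)|11⟩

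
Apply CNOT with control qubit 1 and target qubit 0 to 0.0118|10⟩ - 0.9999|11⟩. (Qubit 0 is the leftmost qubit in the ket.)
-0.9999|01⟩ + 0.0118|10⟩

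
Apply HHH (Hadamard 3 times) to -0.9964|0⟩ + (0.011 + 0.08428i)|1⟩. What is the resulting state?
(-0.6968 + 0.05959i)|0⟩ + (-0.7123 - 0.05959i)|1⟩

H² = I, so H^3 = H: a single Hadamard. With (a, b) = (-0.9964, (0.011 + 0.08428i)), H gives ((a + b)/√2, (a − b)/√2) = ((-0.6968 + 0.05959i), (-0.7123 - 0.05959i)).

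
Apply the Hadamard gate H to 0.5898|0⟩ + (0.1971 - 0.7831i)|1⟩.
(0.5564 - 0.5537i)|0⟩ + (0.2777 + 0.5537i)|1⟩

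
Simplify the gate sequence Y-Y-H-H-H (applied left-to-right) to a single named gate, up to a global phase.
H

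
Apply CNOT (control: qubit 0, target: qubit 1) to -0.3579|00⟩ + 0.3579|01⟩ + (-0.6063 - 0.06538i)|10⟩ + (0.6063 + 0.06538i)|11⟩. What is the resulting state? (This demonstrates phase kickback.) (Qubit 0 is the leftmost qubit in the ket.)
-0.3579|00⟩ + 0.3579|01⟩ + (0.6063 + 0.06538i)|10⟩ + (-0.6063 - 0.06538i)|11⟩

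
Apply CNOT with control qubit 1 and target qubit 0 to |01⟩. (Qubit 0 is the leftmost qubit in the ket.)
|11⟩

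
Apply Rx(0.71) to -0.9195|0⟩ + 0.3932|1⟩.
(-0.8622 - 0.1367i)|0⟩ + (0.3687 + 0.3196i)|1⟩

Rx(0.71) = [[cos(θ/2), −i·sin(θ/2)], [−i·sin(θ/2), cos(θ/2)]]; θ = 0.71, cos(θ/2) ≈ 0.937646, sin(θ/2) ≈ 0.34759.
With a = amp(|0⟩) = -0.9195 and b = amp(|1⟩) = 0.3932:
new amp(|0⟩) = (0.937646)·a + (-0.34759i)·b = (-0.8622 - 0.1367i)
new amp(|1⟩) = (-0.34759i)·a + (0.937646)·b = (0.3687 + 0.3196i)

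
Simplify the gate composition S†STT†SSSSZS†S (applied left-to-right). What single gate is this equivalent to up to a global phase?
Z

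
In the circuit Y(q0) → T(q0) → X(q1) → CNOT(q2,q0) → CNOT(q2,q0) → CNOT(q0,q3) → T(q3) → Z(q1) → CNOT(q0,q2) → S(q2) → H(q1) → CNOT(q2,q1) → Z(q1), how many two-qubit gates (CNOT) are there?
5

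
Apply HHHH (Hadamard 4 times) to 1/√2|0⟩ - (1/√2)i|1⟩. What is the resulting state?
1/√2|0⟩ - (1/√2)i|1⟩

H² = I, so an even number of Hadamards cancels: H^4 = I and the state is unchanged.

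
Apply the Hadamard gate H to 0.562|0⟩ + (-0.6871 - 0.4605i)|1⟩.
(-0.08846 - 0.3256i)|0⟩ + (0.8832 + 0.3256i)|1⟩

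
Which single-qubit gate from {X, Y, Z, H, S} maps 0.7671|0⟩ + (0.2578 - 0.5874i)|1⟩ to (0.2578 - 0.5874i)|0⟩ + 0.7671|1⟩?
X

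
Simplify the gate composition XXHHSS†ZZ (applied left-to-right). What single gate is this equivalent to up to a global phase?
I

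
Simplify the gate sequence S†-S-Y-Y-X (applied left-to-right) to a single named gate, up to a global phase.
X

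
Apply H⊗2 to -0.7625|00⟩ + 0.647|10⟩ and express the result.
-0.05775|00⟩ - 0.05775|01⟩ - 0.7048|10⟩ - 0.7048|11⟩

H⊗2 gives amp(|y⟩) = (1/2) Σ_x (−1)^(x·y) amp(|x⟩), where x·y is the number of positions in which both x and y have a 1.
|00⟩: (-0.7625 + 0.647)/2 = -0.05775
|01⟩: (-0.7625 + 0.647)/2 = -0.05775
|10⟩: (-0.7625 - 0.647)/2 = -0.7048
|11⟩: (-0.7625 - 0.647)/2 = -0.7048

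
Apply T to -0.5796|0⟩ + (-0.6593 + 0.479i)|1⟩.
-0.5796|0⟩ + (-0.8049 - 0.1275i)|1⟩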